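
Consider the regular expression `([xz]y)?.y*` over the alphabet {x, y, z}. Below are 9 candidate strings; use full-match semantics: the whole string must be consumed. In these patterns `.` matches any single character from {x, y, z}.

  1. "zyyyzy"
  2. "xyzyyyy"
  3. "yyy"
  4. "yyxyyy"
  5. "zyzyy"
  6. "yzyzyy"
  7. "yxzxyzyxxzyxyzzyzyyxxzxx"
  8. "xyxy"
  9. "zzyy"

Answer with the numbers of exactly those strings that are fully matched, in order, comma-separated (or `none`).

2, 3, 5, 8

1 → no match
2 → match
3 → match
4 → no match
5 → match
6 → no match
7 → no match
8 → match
9 → no match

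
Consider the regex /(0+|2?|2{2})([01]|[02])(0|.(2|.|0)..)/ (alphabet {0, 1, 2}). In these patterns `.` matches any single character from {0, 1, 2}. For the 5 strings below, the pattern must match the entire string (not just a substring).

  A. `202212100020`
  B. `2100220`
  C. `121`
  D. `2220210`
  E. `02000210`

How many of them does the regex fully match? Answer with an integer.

A → no match
B → no match
C → no match
D → match
E → no match
Total matched: 1

1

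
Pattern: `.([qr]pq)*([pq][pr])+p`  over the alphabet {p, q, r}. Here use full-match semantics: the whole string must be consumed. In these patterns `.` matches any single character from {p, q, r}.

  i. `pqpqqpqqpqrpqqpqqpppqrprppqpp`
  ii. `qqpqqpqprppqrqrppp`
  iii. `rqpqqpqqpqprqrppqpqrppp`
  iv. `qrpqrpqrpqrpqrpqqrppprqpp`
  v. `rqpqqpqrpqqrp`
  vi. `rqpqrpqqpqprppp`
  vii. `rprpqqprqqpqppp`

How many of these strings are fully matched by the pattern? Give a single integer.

i → match
ii → match
iii → match
iv → match
v → match
vi → match
vii → no match
Total matched: 6

6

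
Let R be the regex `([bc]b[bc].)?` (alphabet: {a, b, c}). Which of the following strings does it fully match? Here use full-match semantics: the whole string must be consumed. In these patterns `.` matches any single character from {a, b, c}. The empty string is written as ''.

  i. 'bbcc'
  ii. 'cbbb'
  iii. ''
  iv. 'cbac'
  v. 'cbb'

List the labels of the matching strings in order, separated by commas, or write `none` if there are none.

i. 'bbcc' → match
ii. 'cbbb' → match
iii. '' → match
iv. 'cbac' → no match
v. 'cbb' → no match

i, ii, iii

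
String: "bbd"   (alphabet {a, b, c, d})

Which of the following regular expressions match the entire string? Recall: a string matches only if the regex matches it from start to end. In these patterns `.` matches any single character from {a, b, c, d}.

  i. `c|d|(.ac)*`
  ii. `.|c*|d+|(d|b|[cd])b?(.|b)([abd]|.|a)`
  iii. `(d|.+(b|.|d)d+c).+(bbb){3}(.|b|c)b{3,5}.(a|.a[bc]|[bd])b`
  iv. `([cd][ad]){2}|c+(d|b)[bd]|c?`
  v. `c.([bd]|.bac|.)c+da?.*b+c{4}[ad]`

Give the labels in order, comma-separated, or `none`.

i → no match
ii → match
iii → no match — must end with "b"
iv → no match
v → no match — must start with "c"

ii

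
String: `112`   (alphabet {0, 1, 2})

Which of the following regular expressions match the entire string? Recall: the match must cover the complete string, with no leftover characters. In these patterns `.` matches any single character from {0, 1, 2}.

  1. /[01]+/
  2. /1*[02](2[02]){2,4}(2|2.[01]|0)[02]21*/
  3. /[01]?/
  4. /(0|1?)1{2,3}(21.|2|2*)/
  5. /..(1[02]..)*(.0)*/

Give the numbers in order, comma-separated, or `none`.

4

1 → no match
2 → no match
3 → no match
4 → match
5 → no match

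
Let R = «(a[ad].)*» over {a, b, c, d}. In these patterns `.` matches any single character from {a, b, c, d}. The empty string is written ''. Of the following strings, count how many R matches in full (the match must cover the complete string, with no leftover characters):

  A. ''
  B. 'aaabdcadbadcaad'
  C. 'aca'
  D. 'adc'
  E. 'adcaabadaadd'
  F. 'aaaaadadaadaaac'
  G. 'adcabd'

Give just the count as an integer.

4

A → match
B → no match
C → no match
D → match
E → match
F → match
G → no match
Total matched: 4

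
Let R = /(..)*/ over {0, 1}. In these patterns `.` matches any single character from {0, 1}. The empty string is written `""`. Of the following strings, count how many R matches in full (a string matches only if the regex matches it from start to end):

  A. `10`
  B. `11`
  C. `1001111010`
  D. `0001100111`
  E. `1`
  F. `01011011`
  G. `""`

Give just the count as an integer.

6

A → match
B → match
C → match
D → match
E → no match
F → match
G → match
Total matched: 6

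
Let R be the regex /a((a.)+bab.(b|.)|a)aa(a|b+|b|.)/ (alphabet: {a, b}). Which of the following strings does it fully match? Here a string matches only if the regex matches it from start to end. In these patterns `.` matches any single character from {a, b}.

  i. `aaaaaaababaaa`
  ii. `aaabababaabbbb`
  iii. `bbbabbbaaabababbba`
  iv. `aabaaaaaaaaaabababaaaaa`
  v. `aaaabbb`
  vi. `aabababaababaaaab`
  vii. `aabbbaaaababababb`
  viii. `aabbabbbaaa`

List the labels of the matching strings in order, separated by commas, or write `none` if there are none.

i → no match
ii → match
iii → no match — must start with `aa`
iv → no match
v → match
vi → match
vii → no match
viii → match

ii, v, vi, viii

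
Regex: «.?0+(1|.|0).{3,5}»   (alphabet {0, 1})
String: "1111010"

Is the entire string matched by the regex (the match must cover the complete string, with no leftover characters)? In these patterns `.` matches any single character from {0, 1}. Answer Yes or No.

No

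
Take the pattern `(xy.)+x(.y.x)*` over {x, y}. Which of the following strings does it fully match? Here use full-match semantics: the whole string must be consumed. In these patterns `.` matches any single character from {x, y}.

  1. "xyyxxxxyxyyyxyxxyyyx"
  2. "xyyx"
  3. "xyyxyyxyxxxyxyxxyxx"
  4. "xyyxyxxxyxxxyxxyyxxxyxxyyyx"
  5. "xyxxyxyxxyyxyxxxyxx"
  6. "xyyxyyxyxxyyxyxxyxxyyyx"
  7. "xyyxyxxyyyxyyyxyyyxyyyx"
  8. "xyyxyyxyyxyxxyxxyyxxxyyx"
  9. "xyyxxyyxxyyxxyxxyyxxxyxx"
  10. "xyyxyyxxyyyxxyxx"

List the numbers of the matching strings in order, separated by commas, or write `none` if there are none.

1 → no match
2. "xyyx" → match
3 → no match
4 → match
5 → no match
6 → match
7 → match
8 → match
9 → match
10 → match

2, 4, 6, 7, 8, 9, 10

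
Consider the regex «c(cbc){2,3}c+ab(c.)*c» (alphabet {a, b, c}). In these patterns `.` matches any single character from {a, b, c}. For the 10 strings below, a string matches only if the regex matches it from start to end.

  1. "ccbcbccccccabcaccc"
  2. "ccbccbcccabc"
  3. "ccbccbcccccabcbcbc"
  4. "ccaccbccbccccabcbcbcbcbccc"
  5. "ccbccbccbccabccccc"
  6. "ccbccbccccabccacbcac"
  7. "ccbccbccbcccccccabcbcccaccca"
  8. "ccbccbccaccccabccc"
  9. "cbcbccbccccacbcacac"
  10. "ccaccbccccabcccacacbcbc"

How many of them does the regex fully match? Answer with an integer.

1 → no match
2. "ccbccbcccabc" → match
3 → match
4 → no match — must start with "ccbc"
5 → match
6 → no match
7 → no match — must end with "c"
8 → no match
9 → no match — must start with "ccbc"
10 → no match — must start with "ccbc"
Total matched: 3

3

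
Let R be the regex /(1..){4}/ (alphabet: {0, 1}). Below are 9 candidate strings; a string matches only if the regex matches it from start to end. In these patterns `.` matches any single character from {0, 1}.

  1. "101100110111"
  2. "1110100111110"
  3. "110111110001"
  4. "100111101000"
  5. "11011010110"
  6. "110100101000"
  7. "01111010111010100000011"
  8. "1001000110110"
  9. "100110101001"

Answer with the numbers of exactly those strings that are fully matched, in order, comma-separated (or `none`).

1

1 → match
2 → no match
3 → no match
4 → no match
5 → no match
6 → no match
7 → no match — must start with "1"
8 → no match
9 → no match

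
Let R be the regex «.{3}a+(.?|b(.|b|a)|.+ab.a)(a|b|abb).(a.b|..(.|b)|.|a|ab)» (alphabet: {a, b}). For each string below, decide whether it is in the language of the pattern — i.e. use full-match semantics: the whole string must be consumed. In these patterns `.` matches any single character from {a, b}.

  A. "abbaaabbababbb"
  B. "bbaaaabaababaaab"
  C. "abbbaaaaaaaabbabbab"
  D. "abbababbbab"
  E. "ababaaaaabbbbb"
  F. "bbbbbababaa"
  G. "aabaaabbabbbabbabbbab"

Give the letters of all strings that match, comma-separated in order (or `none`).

A → match
B → no match
C → no match
D → match
E → no match
F → no match
G → match

A, D, G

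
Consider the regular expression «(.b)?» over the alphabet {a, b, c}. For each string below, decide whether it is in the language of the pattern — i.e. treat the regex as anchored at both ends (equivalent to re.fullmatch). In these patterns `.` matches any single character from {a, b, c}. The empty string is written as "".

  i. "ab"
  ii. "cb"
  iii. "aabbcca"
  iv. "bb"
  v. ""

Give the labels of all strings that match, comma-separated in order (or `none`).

i → match
ii → match
iii → no match
iv → match
v → match

i, ii, iv, v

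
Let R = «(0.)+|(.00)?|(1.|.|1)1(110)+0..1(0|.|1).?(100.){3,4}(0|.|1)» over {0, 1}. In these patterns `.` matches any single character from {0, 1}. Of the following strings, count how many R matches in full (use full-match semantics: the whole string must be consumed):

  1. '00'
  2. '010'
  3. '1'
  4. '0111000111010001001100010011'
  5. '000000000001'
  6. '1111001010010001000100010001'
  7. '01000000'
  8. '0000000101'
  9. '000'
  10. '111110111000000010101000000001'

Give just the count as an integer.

7

1 → match
2 → no match
3 → no match
4 → match
5 → match
6 → match
7 → match
8 → match
9 → match
10 → no match
Total matched: 7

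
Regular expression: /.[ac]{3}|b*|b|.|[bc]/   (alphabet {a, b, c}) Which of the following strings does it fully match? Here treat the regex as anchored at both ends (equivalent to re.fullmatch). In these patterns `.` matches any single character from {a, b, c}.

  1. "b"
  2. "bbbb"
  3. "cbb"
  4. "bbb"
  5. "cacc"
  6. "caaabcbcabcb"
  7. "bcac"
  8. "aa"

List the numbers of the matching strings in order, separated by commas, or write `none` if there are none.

1, 2, 4, 5, 7

1 → match
2 → match
3 → no match
4 → match
5 → match
6 → no match
7 → match
8 → no match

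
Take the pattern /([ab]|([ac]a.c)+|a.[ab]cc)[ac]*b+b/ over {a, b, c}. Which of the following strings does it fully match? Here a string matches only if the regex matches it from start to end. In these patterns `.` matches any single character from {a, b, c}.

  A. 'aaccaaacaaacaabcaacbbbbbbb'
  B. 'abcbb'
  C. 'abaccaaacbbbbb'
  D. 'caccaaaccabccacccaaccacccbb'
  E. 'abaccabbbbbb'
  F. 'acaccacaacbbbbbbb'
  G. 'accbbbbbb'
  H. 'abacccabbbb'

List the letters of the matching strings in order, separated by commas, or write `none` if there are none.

A → match
B → no match
C → match
D → match
E → match
F → match
G → match
H → match

A, C, D, E, F, G, H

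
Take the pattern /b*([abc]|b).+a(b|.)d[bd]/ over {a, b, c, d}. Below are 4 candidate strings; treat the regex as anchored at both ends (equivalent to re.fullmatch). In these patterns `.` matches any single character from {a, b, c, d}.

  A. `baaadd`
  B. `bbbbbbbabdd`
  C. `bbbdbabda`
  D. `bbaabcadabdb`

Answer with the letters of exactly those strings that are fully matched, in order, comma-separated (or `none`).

A, B, D

A → match
B → match
C → no match
D → match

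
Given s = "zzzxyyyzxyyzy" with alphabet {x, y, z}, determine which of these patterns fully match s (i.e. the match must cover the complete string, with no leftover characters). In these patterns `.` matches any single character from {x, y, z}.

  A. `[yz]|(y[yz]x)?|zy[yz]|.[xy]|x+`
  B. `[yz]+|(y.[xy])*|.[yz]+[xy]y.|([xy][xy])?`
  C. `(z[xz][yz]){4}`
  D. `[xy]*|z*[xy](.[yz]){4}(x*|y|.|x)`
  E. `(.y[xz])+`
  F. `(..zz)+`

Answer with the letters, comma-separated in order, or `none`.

A → no match
B → no match
C → no match
D → match
E → no match
F → no match — must end with "zz"

D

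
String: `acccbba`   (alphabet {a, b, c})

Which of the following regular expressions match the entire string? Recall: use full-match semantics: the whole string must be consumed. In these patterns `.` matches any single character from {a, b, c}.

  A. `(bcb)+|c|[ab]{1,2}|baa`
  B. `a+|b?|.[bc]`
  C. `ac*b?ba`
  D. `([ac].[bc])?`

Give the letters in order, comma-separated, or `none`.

C

A → no match
B → no match
C → match
D → no match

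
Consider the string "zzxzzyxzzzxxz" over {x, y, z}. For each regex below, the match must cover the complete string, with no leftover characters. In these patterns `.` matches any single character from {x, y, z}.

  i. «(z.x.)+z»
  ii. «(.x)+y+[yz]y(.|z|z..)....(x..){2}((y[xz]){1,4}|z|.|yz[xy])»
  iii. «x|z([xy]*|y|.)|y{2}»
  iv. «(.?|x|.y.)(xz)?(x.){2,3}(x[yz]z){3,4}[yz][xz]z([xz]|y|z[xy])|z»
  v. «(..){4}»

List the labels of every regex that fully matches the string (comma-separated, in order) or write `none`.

i

i → match
ii → no match
iii → no match
iv → no match
v → no match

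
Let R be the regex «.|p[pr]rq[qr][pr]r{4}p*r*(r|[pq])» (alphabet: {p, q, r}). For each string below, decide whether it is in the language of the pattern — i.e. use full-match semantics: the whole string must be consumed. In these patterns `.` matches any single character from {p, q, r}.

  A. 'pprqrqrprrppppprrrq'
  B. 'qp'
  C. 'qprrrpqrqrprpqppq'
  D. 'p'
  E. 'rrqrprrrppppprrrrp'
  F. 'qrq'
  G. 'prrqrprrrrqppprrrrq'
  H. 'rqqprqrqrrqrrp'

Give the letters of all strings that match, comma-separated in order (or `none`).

A → no match
B → no match
C → no match
D → match
E → no match
F → no match
G → no match
H → no match

D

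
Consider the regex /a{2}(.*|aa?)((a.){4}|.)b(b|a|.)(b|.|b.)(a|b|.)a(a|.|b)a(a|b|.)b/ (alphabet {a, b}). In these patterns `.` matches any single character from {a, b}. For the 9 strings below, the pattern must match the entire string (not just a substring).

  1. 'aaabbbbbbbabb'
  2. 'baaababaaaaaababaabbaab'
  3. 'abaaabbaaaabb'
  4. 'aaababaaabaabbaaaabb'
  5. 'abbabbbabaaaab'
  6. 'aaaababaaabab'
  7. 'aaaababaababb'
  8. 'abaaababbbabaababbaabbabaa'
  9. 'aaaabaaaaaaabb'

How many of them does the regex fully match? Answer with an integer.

1 → no match
2 → no match — must start with 'a'
3 → no match
4 → no match
5 → no match
6 → no match
7 → match
8 → no match — must end with 'b'
9 → no match
Total matched: 1

1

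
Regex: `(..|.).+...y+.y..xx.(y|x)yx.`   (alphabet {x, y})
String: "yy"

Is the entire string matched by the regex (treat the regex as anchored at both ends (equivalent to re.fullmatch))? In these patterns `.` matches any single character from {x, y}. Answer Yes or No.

No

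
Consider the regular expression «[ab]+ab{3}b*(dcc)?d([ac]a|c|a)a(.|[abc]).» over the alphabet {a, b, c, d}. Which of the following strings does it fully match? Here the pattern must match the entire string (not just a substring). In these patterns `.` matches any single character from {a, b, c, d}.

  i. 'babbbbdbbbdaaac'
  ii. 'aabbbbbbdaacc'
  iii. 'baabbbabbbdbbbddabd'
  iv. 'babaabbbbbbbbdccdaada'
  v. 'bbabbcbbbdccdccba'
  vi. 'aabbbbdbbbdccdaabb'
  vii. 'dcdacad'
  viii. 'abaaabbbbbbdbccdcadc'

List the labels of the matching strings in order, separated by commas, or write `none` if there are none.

i → no match
ii → match
iii → no match
iv → match
v → no match
vi → no match
vii → no match
viii → no match

ii, iv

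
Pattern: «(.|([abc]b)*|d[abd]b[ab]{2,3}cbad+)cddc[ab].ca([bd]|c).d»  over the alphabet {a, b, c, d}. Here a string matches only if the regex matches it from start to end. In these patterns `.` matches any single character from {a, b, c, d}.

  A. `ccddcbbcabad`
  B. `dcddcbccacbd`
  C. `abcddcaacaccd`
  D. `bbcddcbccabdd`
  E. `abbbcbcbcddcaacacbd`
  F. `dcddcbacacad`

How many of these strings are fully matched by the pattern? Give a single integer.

A. `ccddcbbcabad` → match
B. `dcddcbccacbd` → match
C → match
D → match
E → match
F. `dcddcbacacad` → match
Total matched: 6

6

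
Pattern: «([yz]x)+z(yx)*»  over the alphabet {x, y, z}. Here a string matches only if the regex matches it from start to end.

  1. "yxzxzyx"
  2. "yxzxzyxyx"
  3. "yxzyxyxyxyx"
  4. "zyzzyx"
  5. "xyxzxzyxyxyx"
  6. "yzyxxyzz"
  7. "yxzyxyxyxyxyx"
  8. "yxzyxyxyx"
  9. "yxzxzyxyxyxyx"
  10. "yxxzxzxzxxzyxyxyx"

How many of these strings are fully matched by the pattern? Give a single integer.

6

1 → match
2 → match
3 → match
4 → no match
5 → no match
6 → no match
7 → match
8 → match
9 → match
10 → no match
Total matched: 6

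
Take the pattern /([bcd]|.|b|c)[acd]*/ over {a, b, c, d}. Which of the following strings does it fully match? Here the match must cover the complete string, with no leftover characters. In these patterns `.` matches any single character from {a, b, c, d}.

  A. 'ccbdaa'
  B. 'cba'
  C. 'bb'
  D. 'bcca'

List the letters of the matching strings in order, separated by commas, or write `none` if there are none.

A → no match
B → no match
C → no match
D → match

D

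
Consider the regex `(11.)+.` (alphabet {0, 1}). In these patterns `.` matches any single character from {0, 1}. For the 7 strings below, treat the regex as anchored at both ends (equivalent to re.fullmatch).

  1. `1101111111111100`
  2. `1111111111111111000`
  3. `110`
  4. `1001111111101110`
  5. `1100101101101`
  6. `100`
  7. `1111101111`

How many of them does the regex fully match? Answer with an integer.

2

1 → match
2 → no match
3 → no match
4 → no match — must start with `11`
5 → no match
6 → no match — must start with `11`
7 → match
Total matched: 2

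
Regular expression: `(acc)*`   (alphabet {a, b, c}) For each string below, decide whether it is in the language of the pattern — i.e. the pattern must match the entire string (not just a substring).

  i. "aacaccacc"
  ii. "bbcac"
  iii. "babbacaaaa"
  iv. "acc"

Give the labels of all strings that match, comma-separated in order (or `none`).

iv

i → no match
ii → no match
iii → no match
iv → match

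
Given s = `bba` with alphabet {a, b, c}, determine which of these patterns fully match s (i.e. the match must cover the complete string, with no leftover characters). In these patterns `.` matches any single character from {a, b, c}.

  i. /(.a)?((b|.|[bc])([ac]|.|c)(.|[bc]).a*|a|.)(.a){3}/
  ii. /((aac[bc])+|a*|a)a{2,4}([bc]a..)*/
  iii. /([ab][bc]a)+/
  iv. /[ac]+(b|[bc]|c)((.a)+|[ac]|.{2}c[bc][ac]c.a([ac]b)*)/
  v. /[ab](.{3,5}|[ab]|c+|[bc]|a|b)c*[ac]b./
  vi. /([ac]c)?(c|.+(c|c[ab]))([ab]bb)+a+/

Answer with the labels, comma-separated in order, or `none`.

i → no match
ii → no match
iii → match
iv → no match
v → no match
vi → no match

iii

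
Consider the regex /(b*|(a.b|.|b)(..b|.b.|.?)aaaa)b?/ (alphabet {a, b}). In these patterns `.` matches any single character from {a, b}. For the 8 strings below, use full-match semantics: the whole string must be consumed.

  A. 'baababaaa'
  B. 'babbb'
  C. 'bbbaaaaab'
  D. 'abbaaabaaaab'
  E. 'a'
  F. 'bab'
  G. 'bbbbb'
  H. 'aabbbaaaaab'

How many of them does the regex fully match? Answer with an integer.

3

A → no match
B → no match
C → match
D → no match
E → no match
F → no match
G → match
H → match
Total matched: 3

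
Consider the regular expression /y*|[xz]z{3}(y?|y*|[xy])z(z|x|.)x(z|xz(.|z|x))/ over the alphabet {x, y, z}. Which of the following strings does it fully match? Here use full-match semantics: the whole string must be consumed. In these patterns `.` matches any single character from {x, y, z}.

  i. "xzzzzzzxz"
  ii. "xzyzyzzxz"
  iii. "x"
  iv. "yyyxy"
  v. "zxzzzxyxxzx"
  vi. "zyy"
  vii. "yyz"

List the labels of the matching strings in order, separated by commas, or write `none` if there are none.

none

i → no match
ii → no match
iii → no match
iv → no match
v → no match
vi → no match
vii → no match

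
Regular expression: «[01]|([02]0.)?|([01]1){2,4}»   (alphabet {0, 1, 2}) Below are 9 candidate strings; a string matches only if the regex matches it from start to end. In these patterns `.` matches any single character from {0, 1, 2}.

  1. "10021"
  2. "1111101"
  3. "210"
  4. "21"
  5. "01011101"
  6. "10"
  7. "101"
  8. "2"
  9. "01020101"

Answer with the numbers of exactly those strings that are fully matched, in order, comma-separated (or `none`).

1. "10021" → no match
2. "1111101" → no match
3. "210" → no match
4. "21" → no match
5. "01011101" → match
6. "10" → no match
7. "101" → no match
8. "2" → no match
9. "01020101" → no match

5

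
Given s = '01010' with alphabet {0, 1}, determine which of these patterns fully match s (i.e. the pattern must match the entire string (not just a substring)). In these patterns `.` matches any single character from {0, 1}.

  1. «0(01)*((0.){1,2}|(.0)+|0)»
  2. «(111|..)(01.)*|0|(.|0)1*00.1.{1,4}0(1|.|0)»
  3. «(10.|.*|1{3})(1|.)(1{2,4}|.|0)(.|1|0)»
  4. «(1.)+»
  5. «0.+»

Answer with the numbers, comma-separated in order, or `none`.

1, 2, 3, 5

1 → match
2 → match
3 → match
4 → no match — must start with '1'
5 → match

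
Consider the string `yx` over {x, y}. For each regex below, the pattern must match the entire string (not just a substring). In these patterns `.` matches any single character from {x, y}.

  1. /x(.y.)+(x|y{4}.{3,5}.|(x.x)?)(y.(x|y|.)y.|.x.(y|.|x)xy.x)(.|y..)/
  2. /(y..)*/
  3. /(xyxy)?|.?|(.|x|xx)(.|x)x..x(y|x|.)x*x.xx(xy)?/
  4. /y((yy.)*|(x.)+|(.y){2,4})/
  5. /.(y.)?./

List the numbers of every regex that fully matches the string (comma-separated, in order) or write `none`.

5

1 → no match — must start with `x`
2 → no match
3 → no match
4 → no match
5 → match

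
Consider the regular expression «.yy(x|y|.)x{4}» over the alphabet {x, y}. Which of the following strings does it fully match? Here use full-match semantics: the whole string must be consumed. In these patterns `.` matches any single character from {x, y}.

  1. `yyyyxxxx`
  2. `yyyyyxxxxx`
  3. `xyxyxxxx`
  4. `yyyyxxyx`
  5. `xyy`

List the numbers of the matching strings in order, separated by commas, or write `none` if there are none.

1. `yyyyxxxx` → match
2. `yyyyyxxxxx` → no match
3. `xyxyxxxx` → no match
4. `yyyyxxyx` → no match
5. `xyy` → no match — must end with `x`

1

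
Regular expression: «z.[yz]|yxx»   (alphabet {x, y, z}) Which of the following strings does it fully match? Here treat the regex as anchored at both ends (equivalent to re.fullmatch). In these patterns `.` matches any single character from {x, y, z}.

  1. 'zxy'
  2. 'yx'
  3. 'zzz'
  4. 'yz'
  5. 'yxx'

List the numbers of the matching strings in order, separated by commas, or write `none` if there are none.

1, 3, 5

1 → match
2 → no match
3 → match
4 → no match
5 → match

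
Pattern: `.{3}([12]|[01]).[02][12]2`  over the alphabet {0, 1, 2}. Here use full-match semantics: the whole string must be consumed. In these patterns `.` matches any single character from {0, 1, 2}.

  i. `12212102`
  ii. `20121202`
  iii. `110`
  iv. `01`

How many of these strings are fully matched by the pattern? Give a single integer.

0

i → no match
ii → no match
iii → no match — must end with `2`
iv → no match — must end with `2`
Total matched: 0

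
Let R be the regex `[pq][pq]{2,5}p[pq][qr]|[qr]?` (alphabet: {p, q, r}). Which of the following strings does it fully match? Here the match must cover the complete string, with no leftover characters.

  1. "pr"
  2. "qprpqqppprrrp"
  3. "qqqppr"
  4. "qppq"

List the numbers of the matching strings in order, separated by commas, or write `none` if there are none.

1. "pr" → no match
2 → no match
3. "qqqppr" → match
4. "qppq" → no match

3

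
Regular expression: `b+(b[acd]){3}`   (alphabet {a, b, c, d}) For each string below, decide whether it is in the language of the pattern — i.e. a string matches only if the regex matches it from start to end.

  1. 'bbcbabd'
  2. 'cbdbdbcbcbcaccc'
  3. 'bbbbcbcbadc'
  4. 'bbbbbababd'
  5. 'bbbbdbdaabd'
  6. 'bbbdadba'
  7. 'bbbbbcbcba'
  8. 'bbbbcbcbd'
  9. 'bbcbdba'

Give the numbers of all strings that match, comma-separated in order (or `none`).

1 → match
2 → no match — must start with 'b'
3 → no match
4 → match
5 → no match
6 → no match
7 → match
8 → match
9 → match

1, 4, 7, 8, 9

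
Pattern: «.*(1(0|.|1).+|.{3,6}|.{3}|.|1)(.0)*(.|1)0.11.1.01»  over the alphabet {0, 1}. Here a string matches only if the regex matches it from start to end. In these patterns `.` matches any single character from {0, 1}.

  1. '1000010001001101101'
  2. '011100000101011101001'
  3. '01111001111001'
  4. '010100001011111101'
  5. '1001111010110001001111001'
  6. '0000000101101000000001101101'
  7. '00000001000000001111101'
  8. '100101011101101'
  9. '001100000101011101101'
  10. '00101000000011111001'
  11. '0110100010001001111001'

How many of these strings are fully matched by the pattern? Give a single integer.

1 → match
2 → match
3 → match
4 → match
5 → match
6 → match
7 → match
8 → match
9 → match
10 → match
11 → match
Total matched: 11

11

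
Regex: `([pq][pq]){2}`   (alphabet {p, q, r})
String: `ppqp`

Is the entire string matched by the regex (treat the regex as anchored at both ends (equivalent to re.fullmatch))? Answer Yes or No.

Yes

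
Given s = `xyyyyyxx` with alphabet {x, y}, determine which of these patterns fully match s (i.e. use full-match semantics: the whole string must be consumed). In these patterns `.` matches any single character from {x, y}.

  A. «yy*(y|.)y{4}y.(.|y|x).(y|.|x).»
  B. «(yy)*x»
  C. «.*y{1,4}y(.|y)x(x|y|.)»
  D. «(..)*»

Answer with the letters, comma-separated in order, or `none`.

C, D

A → no match — must start with `y`
B → no match
C → match
D → match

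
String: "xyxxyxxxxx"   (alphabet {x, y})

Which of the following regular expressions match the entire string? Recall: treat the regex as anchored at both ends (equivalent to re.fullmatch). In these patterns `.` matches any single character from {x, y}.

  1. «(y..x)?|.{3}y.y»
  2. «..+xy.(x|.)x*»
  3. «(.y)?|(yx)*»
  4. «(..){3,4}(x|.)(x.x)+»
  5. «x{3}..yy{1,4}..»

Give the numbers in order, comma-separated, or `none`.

1 → no match
2 → match
3 → no match
4 → match
5 → no match

2, 4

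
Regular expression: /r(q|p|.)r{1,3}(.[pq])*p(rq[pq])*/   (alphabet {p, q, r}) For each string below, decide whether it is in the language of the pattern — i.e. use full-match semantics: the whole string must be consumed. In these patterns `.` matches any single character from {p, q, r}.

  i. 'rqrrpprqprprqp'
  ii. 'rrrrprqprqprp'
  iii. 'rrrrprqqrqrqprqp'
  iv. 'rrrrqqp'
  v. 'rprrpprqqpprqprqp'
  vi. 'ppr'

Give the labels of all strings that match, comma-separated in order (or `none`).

iv, v

i → no match
ii → no match
iii → no match
iv → match
v → match
vi → no match — must start with 'r'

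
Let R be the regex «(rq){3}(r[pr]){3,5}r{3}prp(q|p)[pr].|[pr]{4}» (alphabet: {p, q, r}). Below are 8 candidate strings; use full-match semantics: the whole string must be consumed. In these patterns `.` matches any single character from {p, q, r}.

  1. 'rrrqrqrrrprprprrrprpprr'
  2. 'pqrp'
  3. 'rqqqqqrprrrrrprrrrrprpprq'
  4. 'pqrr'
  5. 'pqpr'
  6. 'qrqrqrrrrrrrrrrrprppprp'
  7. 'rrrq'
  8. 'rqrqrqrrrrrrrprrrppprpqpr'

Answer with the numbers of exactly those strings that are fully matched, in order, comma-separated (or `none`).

1 → no match
2 → no match
3 → no match
4 → no match
5 → no match
6 → no match
7 → no match
8 → no match

none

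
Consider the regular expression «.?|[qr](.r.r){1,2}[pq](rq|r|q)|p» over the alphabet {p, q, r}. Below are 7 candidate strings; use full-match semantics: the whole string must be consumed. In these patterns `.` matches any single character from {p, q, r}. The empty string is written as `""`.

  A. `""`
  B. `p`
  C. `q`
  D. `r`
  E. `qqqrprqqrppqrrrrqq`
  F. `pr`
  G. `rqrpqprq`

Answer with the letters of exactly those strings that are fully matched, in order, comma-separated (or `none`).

A → match
B → match
C → match
D → match
E → no match
F → no match
G → no match

A, B, C, D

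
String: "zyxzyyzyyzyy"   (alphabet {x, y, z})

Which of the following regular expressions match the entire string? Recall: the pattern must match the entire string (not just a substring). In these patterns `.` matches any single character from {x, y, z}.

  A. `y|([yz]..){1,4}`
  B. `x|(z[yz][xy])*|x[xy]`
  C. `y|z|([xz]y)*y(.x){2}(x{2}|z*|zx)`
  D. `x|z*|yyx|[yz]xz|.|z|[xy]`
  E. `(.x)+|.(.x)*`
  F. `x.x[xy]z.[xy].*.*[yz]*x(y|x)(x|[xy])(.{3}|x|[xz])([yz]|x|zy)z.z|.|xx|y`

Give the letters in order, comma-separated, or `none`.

A → match
B → match
C → no match
D → no match
E → no match
F → no match

A, B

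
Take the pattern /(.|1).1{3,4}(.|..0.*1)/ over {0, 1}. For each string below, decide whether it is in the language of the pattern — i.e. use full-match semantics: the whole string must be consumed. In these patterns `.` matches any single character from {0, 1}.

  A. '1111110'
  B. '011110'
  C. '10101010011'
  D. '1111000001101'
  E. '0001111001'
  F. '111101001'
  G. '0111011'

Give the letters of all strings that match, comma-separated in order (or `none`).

A, B

A. '1111110' → match
B. '011110' → match
C. '10101010011' → no match
D → no match
E. '0001111001' → no match
F. '111101001' → no match
G. '0111011' → no match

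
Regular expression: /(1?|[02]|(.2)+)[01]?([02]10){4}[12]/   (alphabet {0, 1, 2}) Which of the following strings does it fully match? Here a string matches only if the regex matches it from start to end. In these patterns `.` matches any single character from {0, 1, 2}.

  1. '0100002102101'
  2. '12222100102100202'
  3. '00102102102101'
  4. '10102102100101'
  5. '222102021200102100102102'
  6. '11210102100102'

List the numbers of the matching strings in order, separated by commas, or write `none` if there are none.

1 → no match
2 → no match
3 → match
4 → match
5 → no match
6 → no match

3, 4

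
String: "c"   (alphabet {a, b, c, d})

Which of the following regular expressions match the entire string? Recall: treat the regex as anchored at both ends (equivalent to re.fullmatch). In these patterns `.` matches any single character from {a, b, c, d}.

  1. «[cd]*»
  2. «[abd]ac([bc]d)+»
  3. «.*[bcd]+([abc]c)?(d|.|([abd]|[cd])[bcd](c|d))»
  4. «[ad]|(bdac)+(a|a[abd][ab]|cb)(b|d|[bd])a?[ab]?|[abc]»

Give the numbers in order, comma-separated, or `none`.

1 → match
2 → no match — must end with "d"
3 → no match
4 → match

1, 4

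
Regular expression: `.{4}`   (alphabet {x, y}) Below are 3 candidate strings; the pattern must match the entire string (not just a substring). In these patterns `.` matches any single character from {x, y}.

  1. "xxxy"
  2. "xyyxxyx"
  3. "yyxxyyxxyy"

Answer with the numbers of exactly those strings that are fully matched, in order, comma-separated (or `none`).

1 → match
2 → no match
3 → no match

1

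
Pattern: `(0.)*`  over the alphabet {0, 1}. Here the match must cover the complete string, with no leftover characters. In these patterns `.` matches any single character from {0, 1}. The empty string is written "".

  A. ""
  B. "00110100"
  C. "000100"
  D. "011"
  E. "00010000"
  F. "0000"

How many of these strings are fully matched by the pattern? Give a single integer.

A. "" → match
B. "00110100" → no match
C. "000100" → match
D. "011" → no match
E. "00010000" → match
F. "0000" → match
Total matched: 4

4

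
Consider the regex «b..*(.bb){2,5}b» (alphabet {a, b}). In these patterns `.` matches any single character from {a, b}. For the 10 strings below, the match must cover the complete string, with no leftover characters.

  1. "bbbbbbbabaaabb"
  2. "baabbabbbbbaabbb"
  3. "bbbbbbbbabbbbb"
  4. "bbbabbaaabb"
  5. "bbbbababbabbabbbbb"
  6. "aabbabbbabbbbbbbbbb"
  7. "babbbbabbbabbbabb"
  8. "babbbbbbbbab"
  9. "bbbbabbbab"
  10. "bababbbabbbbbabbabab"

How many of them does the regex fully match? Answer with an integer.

0

1 → no match — must end with "bbb"
2 → no match
3 → no match
4 → no match — must end with "bbb"
5 → no match
6 → no match — must start with "b"
7 → no match — must end with "bbb"
8 → no match — must end with "bbb"
9 → no match — must end with "bbb"
10 → no match — must end with "bbb"
Total matched: 0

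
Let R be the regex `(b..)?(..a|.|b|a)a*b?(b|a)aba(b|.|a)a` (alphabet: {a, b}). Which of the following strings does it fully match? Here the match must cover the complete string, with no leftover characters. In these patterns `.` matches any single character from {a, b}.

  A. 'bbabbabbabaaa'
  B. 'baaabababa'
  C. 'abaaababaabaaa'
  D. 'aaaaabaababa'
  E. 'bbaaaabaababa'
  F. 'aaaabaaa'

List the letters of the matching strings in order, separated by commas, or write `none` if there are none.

A → match
B → match
C → no match
D → match
E → match
F → match

A, B, D, E, F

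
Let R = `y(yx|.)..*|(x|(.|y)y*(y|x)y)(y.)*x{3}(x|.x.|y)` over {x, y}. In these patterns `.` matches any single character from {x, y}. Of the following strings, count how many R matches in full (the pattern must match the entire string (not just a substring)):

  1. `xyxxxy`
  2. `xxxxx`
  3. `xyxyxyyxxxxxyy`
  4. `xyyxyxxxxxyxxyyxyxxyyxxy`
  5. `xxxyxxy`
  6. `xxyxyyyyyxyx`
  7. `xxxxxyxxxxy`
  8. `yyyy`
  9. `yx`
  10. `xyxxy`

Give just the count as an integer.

2

1 → no match
2 → match
3 → no match
4 → no match
5 → no match
6 → no match
7 → no match
8 → match
9 → no match
10 → no match
Total matched: 2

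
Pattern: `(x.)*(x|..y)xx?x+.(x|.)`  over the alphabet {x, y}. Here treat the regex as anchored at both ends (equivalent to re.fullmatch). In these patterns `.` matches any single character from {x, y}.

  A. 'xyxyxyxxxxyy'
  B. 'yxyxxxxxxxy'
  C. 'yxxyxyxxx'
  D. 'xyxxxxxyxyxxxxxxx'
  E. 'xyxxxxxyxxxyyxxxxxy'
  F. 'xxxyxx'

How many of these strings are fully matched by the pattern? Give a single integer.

A → match
B → match
C → no match
D → match
E → match
F → no match
Total matched: 4

4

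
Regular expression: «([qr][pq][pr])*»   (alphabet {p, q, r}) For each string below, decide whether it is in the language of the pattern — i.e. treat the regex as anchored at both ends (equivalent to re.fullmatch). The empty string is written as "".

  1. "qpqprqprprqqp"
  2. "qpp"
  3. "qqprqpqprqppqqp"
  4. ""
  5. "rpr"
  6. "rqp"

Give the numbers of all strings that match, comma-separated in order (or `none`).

1 → no match
2 → match
3 → match
4 → match
5 → match
6 → match

2, 3, 4, 5, 6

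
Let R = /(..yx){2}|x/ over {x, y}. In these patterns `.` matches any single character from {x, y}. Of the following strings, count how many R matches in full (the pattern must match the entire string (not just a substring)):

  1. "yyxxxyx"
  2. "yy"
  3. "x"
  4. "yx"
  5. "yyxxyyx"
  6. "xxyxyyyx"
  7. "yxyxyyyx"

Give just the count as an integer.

3

1. "yyxxxyx" → no match
2. "yy" → no match
3. "x" → match
4. "yx" → no match
5. "yyxxyyx" → no match
6. "xxyxyyyx" → match
7. "yxyxyyyx" → match
Total matched: 3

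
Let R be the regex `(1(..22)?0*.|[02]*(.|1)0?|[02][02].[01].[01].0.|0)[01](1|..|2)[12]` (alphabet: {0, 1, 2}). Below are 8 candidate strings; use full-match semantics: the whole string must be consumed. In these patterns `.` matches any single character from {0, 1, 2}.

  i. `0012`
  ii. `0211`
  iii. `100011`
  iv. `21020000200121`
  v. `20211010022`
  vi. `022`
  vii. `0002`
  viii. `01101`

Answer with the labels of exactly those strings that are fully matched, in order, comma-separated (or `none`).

i → match
ii → no match
iii → match
iv → no match
v → no match
vi → no match
vii → no match
viii → match

i, iii, viii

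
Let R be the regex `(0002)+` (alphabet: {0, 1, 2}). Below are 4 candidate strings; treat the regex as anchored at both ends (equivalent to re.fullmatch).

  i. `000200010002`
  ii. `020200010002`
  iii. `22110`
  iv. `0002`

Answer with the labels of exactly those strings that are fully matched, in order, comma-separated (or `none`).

i → no match
ii → no match — must start with `0002`
iii → no match — must start with `0002`
iv → match

iv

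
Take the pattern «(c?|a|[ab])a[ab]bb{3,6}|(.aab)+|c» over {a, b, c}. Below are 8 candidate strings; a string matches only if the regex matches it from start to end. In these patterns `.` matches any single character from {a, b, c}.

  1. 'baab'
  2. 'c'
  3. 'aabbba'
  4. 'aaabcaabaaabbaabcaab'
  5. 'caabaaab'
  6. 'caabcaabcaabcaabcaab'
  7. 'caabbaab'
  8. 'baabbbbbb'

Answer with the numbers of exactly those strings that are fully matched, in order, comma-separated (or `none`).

1, 2, 4, 5, 6, 7, 8

1 → match
2 → match
3 → no match
4 → match
5 → match
6 → match
7 → match
8 → match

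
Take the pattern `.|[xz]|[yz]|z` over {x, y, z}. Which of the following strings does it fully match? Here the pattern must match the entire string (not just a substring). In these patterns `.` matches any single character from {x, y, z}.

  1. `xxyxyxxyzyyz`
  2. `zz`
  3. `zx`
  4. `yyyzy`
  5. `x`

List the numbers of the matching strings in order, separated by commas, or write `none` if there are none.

1 → no match
2 → no match
3 → no match
4 → no match
5 → match

5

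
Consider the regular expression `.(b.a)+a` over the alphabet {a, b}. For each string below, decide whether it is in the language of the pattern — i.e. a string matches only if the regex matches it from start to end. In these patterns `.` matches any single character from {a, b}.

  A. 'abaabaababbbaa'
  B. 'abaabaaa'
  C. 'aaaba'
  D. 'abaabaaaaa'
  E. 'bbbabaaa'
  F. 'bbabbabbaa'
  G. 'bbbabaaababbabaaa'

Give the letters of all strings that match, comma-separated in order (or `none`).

B, E

A → no match
B → match
C → no match — must end with 'aa'
D → no match
E → match
F → no match
G → no match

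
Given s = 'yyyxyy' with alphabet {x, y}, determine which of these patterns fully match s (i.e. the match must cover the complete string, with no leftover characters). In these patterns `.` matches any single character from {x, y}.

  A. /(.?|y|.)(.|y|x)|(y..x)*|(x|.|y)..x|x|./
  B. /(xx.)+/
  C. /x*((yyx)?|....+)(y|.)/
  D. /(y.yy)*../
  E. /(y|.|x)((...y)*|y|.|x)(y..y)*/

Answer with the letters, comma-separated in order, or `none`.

A → no match
B → no match — must start with 'xx'
C → match
D → no match
E → match

C, E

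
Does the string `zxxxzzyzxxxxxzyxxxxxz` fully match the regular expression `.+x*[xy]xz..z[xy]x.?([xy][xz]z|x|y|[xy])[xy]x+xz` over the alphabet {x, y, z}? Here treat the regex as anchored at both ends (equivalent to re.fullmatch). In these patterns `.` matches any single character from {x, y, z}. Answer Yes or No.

Yes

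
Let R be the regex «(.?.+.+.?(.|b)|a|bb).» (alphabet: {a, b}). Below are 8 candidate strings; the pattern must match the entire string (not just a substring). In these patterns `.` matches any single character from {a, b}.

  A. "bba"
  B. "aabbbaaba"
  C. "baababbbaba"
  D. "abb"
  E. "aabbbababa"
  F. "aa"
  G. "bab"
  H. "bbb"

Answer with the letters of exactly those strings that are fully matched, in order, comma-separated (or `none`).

A → match
B → match
C → match
D → no match
E → match
F → match
G → no match
H → match

A, B, C, E, F, H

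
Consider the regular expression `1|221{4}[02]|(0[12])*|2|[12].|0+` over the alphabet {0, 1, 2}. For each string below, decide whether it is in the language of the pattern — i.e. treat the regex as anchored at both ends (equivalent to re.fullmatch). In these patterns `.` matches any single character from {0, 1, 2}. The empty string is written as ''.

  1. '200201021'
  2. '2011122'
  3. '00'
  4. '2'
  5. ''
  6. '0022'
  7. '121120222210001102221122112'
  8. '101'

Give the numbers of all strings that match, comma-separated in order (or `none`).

1. '200201021' → no match
2. '2011122' → no match
3. '00' → match
4. '2' → match
5. '' → match
6. '0022' → no match
7 → no match
8. '101' → no match

3, 4, 5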